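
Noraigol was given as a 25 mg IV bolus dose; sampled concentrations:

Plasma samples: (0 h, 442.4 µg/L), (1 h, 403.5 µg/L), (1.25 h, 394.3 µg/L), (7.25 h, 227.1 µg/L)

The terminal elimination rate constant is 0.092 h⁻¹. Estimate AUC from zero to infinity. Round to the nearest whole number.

AUC = 4855 µg/L·h

Trapezoidal AUC_0→7.25:
  [0→1]: (442.4+403.5)/2 × 1 = 422.95
  [1→1.25]: (403.5+394.3)/2 × 0.25 = 99.725
  [1.25→7.25]: (394.3+227.1)/2 × 6 = 1864.2
  Sum = 2386.875 µg/L·h
Extrapolated tail: C_last / k_e = 227.1 / 0.092 = 2468.478
AUC_0→∞ = 2386.875 + 2468.478 = 4855.353 µg/L·h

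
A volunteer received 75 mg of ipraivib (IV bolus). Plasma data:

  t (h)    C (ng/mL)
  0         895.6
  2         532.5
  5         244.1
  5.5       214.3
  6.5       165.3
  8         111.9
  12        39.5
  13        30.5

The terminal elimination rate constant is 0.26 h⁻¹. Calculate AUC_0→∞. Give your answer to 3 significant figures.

Trapezoidal AUC_0→13:
  [0→2]: (895.6+532.5)/2 × 2 = 1428.1
  [2→5]: (532.5+244.1)/2 × 3 = 1164.9
  [5→5.5]: (244.1+214.3)/2 × 0.5 = 114.6
  [5.5→6.5]: (214.3+165.3)/2 × 1 = 189.8
  [6.5→8]: (165.3+111.9)/2 × 1.5 = 207.9
  [8→12]: (111.9+39.5)/2 × 4 = 302.8
  [12→13]: (39.5+30.5)/2 × 1 = 35.0
  Sum = 3443.1 ng/mL·h
Extrapolated tail: C_last / k_e = 30.5 / 0.26 = 117.308
AUC_0→∞ = 3443.1 + 117.308 = 3560.408 ng/mL·h

AUC = 3560 ng/mL·h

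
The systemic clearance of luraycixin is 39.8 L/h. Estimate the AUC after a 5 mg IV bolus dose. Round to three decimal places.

AUC = 0.126 mg/L·h

AUC_0→∞ = Dose_iv / CL
        = 5 / 39.8 = 0.125628 mg/L·h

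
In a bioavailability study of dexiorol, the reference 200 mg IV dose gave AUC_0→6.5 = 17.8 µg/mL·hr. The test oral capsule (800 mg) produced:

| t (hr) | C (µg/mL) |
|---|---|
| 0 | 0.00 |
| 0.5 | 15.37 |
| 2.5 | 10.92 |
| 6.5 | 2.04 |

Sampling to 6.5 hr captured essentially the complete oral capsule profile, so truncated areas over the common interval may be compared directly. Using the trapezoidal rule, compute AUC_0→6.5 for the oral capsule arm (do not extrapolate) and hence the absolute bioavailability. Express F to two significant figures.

F = 0.79

Trapezoidal AUC_0→6.5 (oral capsule):
  [0→0.5]: (0.00+15.37)/2 × 0.5 = 3.8425
  [0.5→2.5]: (15.37+10.92)/2 × 2 = 26.29
  [2.5→6.5]: (10.92+2.04)/2 × 4 = 25.92
  Sum = 56.0525 µg/mL·hr
F = (AUC_ev/D_ev)/(AUC_iv/D_iv) = (56.0525/800)/(17.8/200) = 0.070065625/0.089 = 0.7873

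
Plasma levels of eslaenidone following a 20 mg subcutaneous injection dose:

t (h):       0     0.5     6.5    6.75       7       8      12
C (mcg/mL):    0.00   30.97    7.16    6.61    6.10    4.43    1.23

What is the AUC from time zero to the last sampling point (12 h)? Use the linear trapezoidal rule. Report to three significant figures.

AUC = 142 mcg/mL·h

Trapezoidal AUC_0→12:
  [0→0.5]: (0.00+30.97)/2 × 0.5 = 7.7425
  [0.5→6.5]: (30.97+7.16)/2 × 6 = 114.39
  [6.5→6.75]: (7.16+6.61)/2 × 0.25 = 1.72125
  [6.75→7]: (6.61+6.10)/2 × 0.25 = 1.58875
  [7→8]: (6.10+4.43)/2 × 1 = 5.265
  [8→12]: (4.43+1.23)/2 × 4 = 11.32
  Sum = 142.0275 mcg/mL·h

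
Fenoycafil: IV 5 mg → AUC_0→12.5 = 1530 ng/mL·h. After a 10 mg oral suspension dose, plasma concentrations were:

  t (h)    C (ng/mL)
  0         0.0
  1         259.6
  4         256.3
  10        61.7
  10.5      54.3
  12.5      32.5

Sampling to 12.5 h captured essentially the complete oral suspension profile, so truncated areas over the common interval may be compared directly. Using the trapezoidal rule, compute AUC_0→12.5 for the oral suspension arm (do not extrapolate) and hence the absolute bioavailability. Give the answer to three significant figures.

F = 0.645

Trapezoidal AUC_0→12.5 (oral suspension):
  [0→1]: (0.0+259.6)/2 × 1 = 129.8
  [1→4]: (259.6+256.3)/2 × 3 = 773.85
  [4→10]: (256.3+61.7)/2 × 6 = 954.0
  [10→10.5]: (61.7+54.3)/2 × 0.5 = 29.0
  [10.5→12.5]: (54.3+32.5)/2 × 2 = 86.8
  Sum = 1973.45 ng/mL·h
F = (AUC_ev/D_ev)/(AUC_iv/D_iv) = (1973.45/10)/(1530/5) = 197.345/306 = 0.6449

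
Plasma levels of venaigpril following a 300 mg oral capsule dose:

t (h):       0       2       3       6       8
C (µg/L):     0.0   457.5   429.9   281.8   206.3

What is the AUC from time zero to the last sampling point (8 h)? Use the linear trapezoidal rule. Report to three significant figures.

Trapezoidal AUC_0→8:
  [0→2]: (0.0+457.5)/2 × 2 = 457.5
  [2→3]: (457.5+429.9)/2 × 1 = 443.7
  [3→6]: (429.9+281.8)/2 × 3 = 1067.55
  [6→8]: (281.8+206.3)/2 × 2 = 488.1
  Sum = 2456.85 µg/L·h

AUC = 2460 µg/L·h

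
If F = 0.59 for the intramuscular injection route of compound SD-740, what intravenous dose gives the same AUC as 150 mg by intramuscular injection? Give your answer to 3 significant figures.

Systemic exposure from an extravascular dose = F × D_ev, so the equivalent IV dose is F × D_ev.
D_iv = F × D_ev = 0.59 × 150 = 88.5 mg

D_iv = 88.5 mg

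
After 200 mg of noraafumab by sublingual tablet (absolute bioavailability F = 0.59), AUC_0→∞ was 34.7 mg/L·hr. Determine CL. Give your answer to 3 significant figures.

CL = 3.40 L/hr

CL = F × Dose / AUC_0→∞
   = 0.59 × 200 / 34.7 = 3.40058 L/hr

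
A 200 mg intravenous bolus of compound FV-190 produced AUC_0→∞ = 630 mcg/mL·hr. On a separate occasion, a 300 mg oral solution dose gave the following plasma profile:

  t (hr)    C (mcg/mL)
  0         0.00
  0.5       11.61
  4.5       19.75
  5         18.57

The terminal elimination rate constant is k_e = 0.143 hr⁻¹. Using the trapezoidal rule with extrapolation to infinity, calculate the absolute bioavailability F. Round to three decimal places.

F = 0.217

Trapezoidal AUC_0→5 (oral solution):
  [0→0.5]: (0.00+11.61)/2 × 0.5 = 2.9025
  [0.5→4.5]: (11.61+19.75)/2 × 4 = 62.72
  [4.5→5]: (19.75+18.57)/2 × 0.5 = 9.58
  Sum = 75.2025 mcg/mL·hr
Tail: C_last/k_e = 18.57/0.143 = 129.860
AUC_0→∞ (oral solution) = 75.2025 + 129.860 = 205.0625 mcg/mL·hr
F = (AUC_ev/D_ev)/(AUC_iv/D_iv) = (205.0625/300)/(630/200) = 0.683542/3.15 = 0.2170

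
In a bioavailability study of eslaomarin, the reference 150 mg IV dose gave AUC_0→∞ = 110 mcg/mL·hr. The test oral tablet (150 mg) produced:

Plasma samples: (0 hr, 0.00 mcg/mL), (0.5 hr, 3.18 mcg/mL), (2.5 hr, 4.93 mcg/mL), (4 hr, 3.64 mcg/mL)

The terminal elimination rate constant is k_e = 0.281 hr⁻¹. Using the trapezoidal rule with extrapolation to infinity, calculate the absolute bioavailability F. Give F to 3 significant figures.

F = 0.257

Trapezoidal AUC_0→4 (oral tablet):
  [0→0.5]: (0.00+3.18)/2 × 0.5 = 0.795
  [0.5→2.5]: (3.18+4.93)/2 × 2 = 8.11
  [2.5→4]: (4.93+3.64)/2 × 1.5 = 6.4275
  Sum = 15.3325 mcg/mL·hr
Tail: C_last/k_e = 3.64/0.281 = 12.954
AUC_0→∞ (oral tablet) = 15.3325 + 12.954 = 28.2865 mcg/mL·hr
F = (AUC_ev/D_ev)/(AUC_iv/D_iv) = (28.2865/150)/(110/150) = 0.188577/0.733333 = 0.2572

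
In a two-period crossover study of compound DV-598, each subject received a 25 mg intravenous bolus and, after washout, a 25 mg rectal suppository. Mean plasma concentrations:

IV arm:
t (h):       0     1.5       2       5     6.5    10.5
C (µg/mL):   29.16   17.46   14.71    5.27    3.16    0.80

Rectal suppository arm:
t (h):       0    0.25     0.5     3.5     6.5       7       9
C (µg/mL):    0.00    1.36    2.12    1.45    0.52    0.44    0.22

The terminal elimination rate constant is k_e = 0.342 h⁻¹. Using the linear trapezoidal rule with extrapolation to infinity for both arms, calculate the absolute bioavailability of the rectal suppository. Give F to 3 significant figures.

Trapezoidal AUC_0→10.5 (IV):
  [0→1.5]: (29.16+17.46)/2 × 1.5 = 34.965
  [1.5→2]: (17.46+14.71)/2 × 0.5 = 8.0425
  [2→5]: (14.71+5.27)/2 × 3 = 29.97
  [5→6.5]: (5.27+3.16)/2 × 1.5 = 6.3225
  [6.5→10.5]: (3.16+0.80)/2 × 4 = 7.92
  Sum = 87.22 µg/mL·h
IV tail: 0.80/0.342 = 2.339; AUC_iv,0→∞ = 87.22 + 2.339 = 89.559 µg/mL·h
Trapezoidal AUC_0→9 (rectal suppository):
  [0→0.25]: (0.00+1.36)/2 × 0.25 = 0.17
  [0.25→0.5]: (1.36+2.12)/2 × 0.25 = 0.435
  [0.5→3.5]: (2.12+1.45)/2 × 3 = 5.355
  [3.5→6.5]: (1.45+0.52)/2 × 3 = 2.955
  [6.5→7]: (0.52+0.44)/2 × 0.5 = 0.24
  [7→9]: (0.44+0.22)/2 × 2 = 0.66
  Sum = 9.815 µg/mL·h
rectal suppository tail: 0.22/0.342 = 0.643; AUC_ev,0→∞ = 9.815 + 0.643 = 10.458 µg/mL·h
F = (AUC_ev/D_ev)/(AUC_iv/D_iv) = (10.458/25)/(89.559/25) = 0.41832/3.58236 = 0.1168

F = 0.117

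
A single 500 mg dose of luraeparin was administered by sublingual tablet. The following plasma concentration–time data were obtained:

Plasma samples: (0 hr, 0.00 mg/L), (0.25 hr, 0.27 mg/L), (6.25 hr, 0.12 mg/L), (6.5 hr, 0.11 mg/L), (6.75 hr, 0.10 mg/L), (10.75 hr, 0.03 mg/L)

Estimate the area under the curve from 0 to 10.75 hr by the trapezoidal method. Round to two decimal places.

AUC = 1.52 mg/L·hr

Trapezoidal AUC_0→10.75:
  [0→0.25]: (0.00+0.27)/2 × 0.25 = 0.03375
  [0.25→6.25]: (0.27+0.12)/2 × 6 = 1.17
  [6.25→6.5]: (0.12+0.11)/2 × 0.25 = 0.02875
  [6.5→6.75]: (0.11+0.10)/2 × 0.25 = 0.02625
  [6.75→10.75]: (0.10+0.03)/2 × 4 = 0.26
  Sum = 1.51875 mg/L·hr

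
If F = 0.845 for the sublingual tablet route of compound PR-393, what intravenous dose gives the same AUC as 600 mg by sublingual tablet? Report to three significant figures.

D_iv = 507 mg

Systemic exposure from an extravascular dose = F × D_ev, so the equivalent IV dose is F × D_ev.
D_iv = F × D_ev = 0.845 × 600 = 507 mg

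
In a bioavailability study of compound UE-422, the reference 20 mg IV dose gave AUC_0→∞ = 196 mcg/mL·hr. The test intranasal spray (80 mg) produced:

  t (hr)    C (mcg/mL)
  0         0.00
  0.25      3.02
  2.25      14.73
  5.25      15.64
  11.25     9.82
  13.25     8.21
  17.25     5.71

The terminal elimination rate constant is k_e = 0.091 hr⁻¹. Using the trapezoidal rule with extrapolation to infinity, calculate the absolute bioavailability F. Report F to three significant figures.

F = 0.317

Trapezoidal AUC_0→17.25 (intranasal spray):
  [0→0.25]: (0.00+3.02)/2 × 0.25 = 0.3775
  [0.25→2.25]: (3.02+14.73)/2 × 2 = 17.75
  [2.25→5.25]: (14.73+15.64)/2 × 3 = 45.555
  [5.25→11.25]: (15.64+9.82)/2 × 6 = 76.38
  [11.25→13.25]: (9.82+8.21)/2 × 2 = 18.03
  [13.25→17.25]: (8.21+5.71)/2 × 4 = 27.84
  Sum = 185.9325 mcg/mL·hr
Tail: C_last/k_e = 5.71/0.091 = 62.747
AUC_0→∞ (intranasal spray) = 185.9325 + 62.747 = 248.6795 mcg/mL·hr
F = (AUC_ev/D_ev)/(AUC_iv/D_iv) = (248.6795/80)/(196/20) = 3.10849/9.8 = 0.3172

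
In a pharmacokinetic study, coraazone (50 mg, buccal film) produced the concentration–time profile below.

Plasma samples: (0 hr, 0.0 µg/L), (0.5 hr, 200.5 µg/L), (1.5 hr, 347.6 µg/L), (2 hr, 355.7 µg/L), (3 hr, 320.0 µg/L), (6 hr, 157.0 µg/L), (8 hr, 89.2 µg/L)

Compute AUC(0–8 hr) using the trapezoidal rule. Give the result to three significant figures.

AUC = 1800 µg/L·hr

Trapezoidal AUC_0→8:
  [0→0.5]: (0.0+200.5)/2 × 0.5 = 50.125
  [0.5→1.5]: (200.5+347.6)/2 × 1 = 274.05
  [1.5→2]: (347.6+355.7)/2 × 0.5 = 175.825
  [2→3]: (355.7+320.0)/2 × 1 = 337.85
  [3→6]: (320.0+157.0)/2 × 3 = 715.5
  [6→8]: (157.0+89.2)/2 × 2 = 246.2
  Sum = 1799.55 µg/L·hr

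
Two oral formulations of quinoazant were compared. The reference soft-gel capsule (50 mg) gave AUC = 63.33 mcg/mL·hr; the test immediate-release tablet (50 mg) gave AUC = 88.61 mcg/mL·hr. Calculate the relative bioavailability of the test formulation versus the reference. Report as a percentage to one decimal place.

F_rel = 139.9%

F_rel = (AUC_test/D_test) / (AUC_ref/D_ref)
      = (88.61/50) / (63.33/50)
      = 1.7722 / 1.2666 = 1.3992 = 139.92%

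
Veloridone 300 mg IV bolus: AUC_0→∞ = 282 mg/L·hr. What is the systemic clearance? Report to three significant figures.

CL = 1.06 L/hr

CL = Dose_iv / AUC_0→∞
   = 300 / 282 = 1.06383 L/hr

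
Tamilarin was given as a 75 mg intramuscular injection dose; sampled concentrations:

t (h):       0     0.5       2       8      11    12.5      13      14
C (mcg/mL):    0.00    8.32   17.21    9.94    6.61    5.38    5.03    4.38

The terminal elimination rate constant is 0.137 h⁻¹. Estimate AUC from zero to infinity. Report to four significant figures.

Trapezoidal AUC_0→14:
  [0→0.5]: (0.00+8.32)/2 × 0.5 = 2.08
  [0.5→2]: (8.32+17.21)/2 × 1.5 = 19.1475
  [2→8]: (17.21+9.94)/2 × 6 = 81.45
  [8→11]: (9.94+6.61)/2 × 3 = 24.825
  [11→12.5]: (6.61+5.38)/2 × 1.5 = 8.9925
  [12.5→13]: (5.38+5.03)/2 × 0.5 = 2.6025
  [13→14]: (5.03+4.38)/2 × 1 = 4.705
  Sum = 143.8025 mcg/mL·h
Extrapolated tail: C_last / k_e = 4.38 / 0.137 = 31.971
AUC_0→∞ = 143.8025 + 31.971 = 175.7735 mcg/mL·h

AUC = 175.8 mcg/mL·h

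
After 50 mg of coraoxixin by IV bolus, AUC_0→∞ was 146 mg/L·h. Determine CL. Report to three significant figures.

CL = Dose_iv / AUC_0→∞
   = 50 / 146 = 0.342466 L/h

CL = 0.342 L/h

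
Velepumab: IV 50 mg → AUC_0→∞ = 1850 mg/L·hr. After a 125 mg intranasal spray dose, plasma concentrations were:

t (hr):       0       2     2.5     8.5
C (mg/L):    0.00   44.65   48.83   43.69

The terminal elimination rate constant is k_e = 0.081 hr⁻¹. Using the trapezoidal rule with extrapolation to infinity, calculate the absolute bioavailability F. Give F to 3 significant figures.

Trapezoidal AUC_0→8.5 (intranasal spray):
  [0→2]: (0.00+44.65)/2 × 2 = 44.65
  [2→2.5]: (44.65+48.83)/2 × 0.5 = 23.37
  [2.5→8.5]: (48.83+43.69)/2 × 6 = 277.56
  Sum = 345.58 mg/L·hr
Tail: C_last/k_e = 43.69/0.081 = 539.383
AUC_0→∞ (intranasal spray) = 345.58 + 539.383 = 884.963 mg/L·hr
F = (AUC_ev/D_ev)/(AUC_iv/D_iv) = (884.963/125)/(1850/50) = 7.079704/37 = 0.1913

F = 0.191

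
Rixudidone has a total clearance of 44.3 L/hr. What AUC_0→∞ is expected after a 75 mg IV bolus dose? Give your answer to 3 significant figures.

AUC_0→∞ = Dose_iv / CL
        = 75 / 44.3 = 1.693 mg/L·hr

AUC = 1.69 mg/L·hr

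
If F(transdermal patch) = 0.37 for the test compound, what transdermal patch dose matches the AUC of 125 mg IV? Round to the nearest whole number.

For equal systemic exposure: F × D_ev = D_iv
D_ev = D_iv / F = 125 / 0.37 = 337.838 mg

D_transdermal = 338 mg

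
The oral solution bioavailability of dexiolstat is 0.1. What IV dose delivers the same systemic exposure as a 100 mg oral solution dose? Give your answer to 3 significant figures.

D_iv = 10.0 mg

Systemic exposure from an extravascular dose = F × D_ev, so the equivalent IV dose is F × D_ev.
D_iv = F × D_ev = 0.1 × 100 = 10 mg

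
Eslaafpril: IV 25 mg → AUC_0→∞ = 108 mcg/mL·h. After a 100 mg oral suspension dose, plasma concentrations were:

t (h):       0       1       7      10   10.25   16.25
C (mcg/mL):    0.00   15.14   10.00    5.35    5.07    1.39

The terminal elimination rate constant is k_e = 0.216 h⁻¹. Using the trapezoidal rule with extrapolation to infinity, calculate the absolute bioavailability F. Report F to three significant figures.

F = 0.308

Trapezoidal AUC_0→16.25 (oral suspension):
  [0→1]: (0.00+15.14)/2 × 1 = 7.57
  [1→7]: (15.14+10.00)/2 × 6 = 75.42
  [7→10]: (10.00+5.35)/2 × 3 = 23.025
  [10→10.25]: (5.35+5.07)/2 × 0.25 = 1.3025
  [10.25→16.25]: (5.07+1.39)/2 × 6 = 19.38
  Sum = 126.6975 mcg/mL·h
Tail: C_last/k_e = 1.39/0.216 = 6.435
AUC_0→∞ (oral suspension) = 126.6975 + 6.435 = 133.1325 mcg/mL·h
F = (AUC_ev/D_ev)/(AUC_iv/D_iv) = (133.1325/100)/(108/25) = 1.331325/4.32 = 0.3082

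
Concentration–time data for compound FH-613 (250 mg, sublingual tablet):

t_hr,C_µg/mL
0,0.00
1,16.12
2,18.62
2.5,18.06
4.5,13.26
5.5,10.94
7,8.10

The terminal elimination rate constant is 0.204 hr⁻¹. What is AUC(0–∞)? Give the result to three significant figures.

Trapezoidal AUC_0→7:
  [0→1]: (0.00+16.12)/2 × 1 = 8.06
  [1→2]: (16.12+18.62)/2 × 1 = 17.37
  [2→2.5]: (18.62+18.06)/2 × 0.5 = 9.17
  [2.5→4.5]: (18.06+13.26)/2 × 2 = 31.32
  [4.5→5.5]: (13.26+10.94)/2 × 1 = 12.1
  [5.5→7]: (10.94+8.10)/2 × 1.5 = 14.28
  Sum = 92.3 µg/mL·hr
Extrapolated tail: C_last / k_e = 8.10 / 0.204 = 39.706
AUC_0→∞ = 92.3 + 39.706 = 132.006 µg/mL·hr

AUC = 132 µg/mL·hr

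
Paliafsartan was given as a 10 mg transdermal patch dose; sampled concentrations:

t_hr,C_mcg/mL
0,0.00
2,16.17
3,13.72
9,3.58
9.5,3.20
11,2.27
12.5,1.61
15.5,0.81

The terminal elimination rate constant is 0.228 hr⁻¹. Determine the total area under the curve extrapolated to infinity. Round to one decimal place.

Trapezoidal AUC_0→15.5:
  [0→2]: (0.00+16.17)/2 × 2 = 16.17
  [2→3]: (16.17+13.72)/2 × 1 = 14.945
  [3→9]: (13.72+3.58)/2 × 6 = 51.9
  [9→9.5]: (3.58+3.20)/2 × 0.5 = 1.695
  [9.5→11]: (3.20+2.27)/2 × 1.5 = 4.1025
  [11→12.5]: (2.27+1.61)/2 × 1.5 = 2.91
  [12.5→15.5]: (1.61+0.81)/2 × 3 = 3.63
  Sum = 95.3525 mcg/mL·hr
Extrapolated tail: C_last / k_e = 0.81 / 0.228 = 3.553
AUC_0→∞ = 95.3525 + 3.553 = 98.9055 mcg/mL·hr

AUC = 98.9 mcg/mL·hr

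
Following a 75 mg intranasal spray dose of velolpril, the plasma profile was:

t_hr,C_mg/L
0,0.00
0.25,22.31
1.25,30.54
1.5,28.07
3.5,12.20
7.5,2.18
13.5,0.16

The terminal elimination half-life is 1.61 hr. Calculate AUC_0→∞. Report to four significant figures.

AUC = 113.0 mg/L·hr

Trapezoidal AUC_0→13.5:
  [0→0.25]: (0.00+22.31)/2 × 0.25 = 2.78875
  [0.25→1.25]: (22.31+30.54)/2 × 1 = 26.425
  [1.25→1.5]: (30.54+28.07)/2 × 0.25 = 7.32625
  [1.5→3.5]: (28.07+12.20)/2 × 2 = 40.27
  [3.5→7.5]: (12.20+2.18)/2 × 4 = 28.76
  [7.5→13.5]: (2.18+0.16)/2 × 6 = 7.02
  Sum = 112.59 mg/L·hr
k_e = ln2 / t½ = 0.693147 / 1.61 = 0.4305 hr^-1
Extrapolated tail: C_last / k_e = 0.16 / 0.4305 = 0.372
AUC_0→∞ = 112.59 + 0.372 = 112.962 mg/L·hr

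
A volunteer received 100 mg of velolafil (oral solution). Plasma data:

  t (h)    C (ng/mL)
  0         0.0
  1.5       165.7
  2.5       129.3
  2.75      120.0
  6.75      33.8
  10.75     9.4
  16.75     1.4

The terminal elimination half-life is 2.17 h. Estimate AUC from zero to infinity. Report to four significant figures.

AUC = 733.7 ng/mL·h

Trapezoidal AUC_0→16.75:
  [0→1.5]: (0.0+165.7)/2 × 1.5 = 124.275
  [1.5→2.5]: (165.7+129.3)/2 × 1 = 147.5
  [2.5→2.75]: (129.3+120.0)/2 × 0.25 = 31.1625
  [2.75→6.75]: (120.0+33.8)/2 × 4 = 307.6
  [6.75→10.75]: (33.8+9.4)/2 × 4 = 86.4
  [10.75→16.75]: (9.4+1.4)/2 × 6 = 32.4
  Sum = 729.3375 ng/mL·h
k_e = ln2 / t½ = 0.693147 / 2.17 = 0.3194 h^-1
Extrapolated tail: C_last / k_e = 1.4 / 0.3194 = 4.383
AUC_0→∞ = 729.3375 + 4.383 = 733.7205 ng/mL·h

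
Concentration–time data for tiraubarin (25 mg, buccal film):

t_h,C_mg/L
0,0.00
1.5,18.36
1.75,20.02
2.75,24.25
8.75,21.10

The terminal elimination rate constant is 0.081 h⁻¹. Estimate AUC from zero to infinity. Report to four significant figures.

AUC = 437.2 mg/L·h

Trapezoidal AUC_0→8.75:
  [0→1.5]: (0.00+18.36)/2 × 1.5 = 13.77
  [1.5→1.75]: (18.36+20.02)/2 × 0.25 = 4.7975
  [1.75→2.75]: (20.02+24.25)/2 × 1 = 22.135
  [2.75→8.75]: (24.25+21.10)/2 × 6 = 136.05
  Sum = 176.7525 mg/L·h
Extrapolated tail: C_last / k_e = 21.10 / 0.081 = 260.494
AUC_0→∞ = 176.7525 + 260.494 = 437.2465 mg/L·h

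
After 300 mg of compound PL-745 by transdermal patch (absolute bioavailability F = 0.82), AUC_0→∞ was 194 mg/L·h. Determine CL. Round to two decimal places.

CL = 1.27 L/h

CL = F × Dose / AUC_0→∞
   = 0.82 × 300 / 194 = 1.26804 L/h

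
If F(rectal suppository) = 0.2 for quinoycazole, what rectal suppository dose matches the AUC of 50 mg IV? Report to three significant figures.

For equal systemic exposure: F × D_ev = D_iv
D_ev = D_iv / F = 50 / 0.2 = 250 mg

D_rectal = 250 mg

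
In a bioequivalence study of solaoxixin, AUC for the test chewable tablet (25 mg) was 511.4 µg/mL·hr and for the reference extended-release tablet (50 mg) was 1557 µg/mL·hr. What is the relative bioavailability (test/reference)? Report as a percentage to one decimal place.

F_rel = (AUC_test/D_test) / (AUC_ref/D_ref)
      = (511.4/25) / (1557/50)
      = 20.456 / 31.14 = 0.6569 = 65.69%

F_rel = 65.7%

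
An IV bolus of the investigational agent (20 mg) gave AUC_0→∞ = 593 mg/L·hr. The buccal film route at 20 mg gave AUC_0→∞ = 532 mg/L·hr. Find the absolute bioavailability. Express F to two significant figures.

F = 0.90

F = (AUC_ev / D_ev) / (AUC_iv / D_iv)
  = (532/20) / (593/20)
  = 26.6 / 29.65 = 0.8971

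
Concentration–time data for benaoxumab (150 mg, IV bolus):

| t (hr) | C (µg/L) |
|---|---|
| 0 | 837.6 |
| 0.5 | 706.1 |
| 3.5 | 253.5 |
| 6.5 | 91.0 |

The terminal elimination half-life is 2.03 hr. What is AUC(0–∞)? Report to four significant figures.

Trapezoidal AUC_0→6.5:
  [0→0.5]: (837.6+706.1)/2 × 0.5 = 385.925
  [0.5→3.5]: (706.1+253.5)/2 × 3 = 1439.4
  [3.5→6.5]: (253.5+91.0)/2 × 3 = 516.75
  Sum = 2342.075 µg/L·hr
k_e = ln2 / t½ = 0.693147 / 2.03 = 0.3415 hr^-1
Extrapolated tail: C_last / k_e = 91.0 / 0.3415 = 266.471
AUC_0→∞ = 2342.075 + 266.471 = 2608.546 µg/L·hr

AUC = 2609 µg/L·hr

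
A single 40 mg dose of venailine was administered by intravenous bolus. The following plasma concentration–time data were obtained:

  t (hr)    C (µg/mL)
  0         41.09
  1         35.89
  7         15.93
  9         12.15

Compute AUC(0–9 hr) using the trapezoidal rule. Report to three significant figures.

AUC = 222 µg/mL·hr

Trapezoidal AUC_0→9:
  [0→1]: (41.09+35.89)/2 × 1 = 38.49
  [1→7]: (35.89+15.93)/2 × 6 = 155.46
  [7→9]: (15.93+12.15)/2 × 2 = 28.08
  Sum = 222.03 µg/mL·hr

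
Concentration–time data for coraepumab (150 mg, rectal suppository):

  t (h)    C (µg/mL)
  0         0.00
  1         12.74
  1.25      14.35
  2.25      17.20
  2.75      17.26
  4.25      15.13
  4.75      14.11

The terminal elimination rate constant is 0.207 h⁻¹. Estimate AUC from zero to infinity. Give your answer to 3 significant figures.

AUC = 134 µg/mL·h

Trapezoidal AUC_0→4.75:
  [0→1]: (0.00+12.74)/2 × 1 = 6.37
  [1→1.25]: (12.74+14.35)/2 × 0.25 = 3.38625
  [1.25→2.25]: (14.35+17.20)/2 × 1 = 15.775
  [2.25→2.75]: (17.20+17.26)/2 × 0.5 = 8.615
  [2.75→4.25]: (17.26+15.13)/2 × 1.5 = 24.2925
  [4.25→4.75]: (15.13+14.11)/2 × 0.5 = 7.31
  Sum = 65.74875 µg/mL·h
Extrapolated tail: C_last / k_e = 14.11 / 0.207 = 68.164
AUC_0→∞ = 65.74875 + 68.164 = 133.91275 µg/mL·h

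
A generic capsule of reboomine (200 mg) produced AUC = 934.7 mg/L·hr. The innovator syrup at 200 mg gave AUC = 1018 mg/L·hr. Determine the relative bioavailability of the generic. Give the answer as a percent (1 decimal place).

F_rel = (AUC_test/D_test) / (AUC_ref/D_ref)
      = (934.7/200) / (1018/200)
      = 4.6735 / 5.09 = 0.9182 = 91.82%

F_rel = 91.8%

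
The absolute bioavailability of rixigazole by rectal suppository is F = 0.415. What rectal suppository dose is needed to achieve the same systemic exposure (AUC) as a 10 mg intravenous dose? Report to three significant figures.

For equal systemic exposure: F × D_ev = D_iv
D_ev = D_iv / F = 10 / 0.415 = 24.0964 mg

D_rectal = 24.1 mg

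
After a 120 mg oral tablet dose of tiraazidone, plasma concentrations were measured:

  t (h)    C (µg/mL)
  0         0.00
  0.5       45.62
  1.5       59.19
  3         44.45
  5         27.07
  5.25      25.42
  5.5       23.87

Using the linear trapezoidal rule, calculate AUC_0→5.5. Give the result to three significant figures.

Trapezoidal AUC_0→5.5:
  [0→0.5]: (0.00+45.62)/2 × 0.5 = 11.405
  [0.5→1.5]: (45.62+59.19)/2 × 1 = 52.405
  [1.5→3]: (59.19+44.45)/2 × 1.5 = 77.73
  [3→5]: (44.45+27.07)/2 × 2 = 71.52
  [5→5.25]: (27.07+25.42)/2 × 0.25 = 6.56125
  [5.25→5.5]: (25.42+23.87)/2 × 0.25 = 6.16125
  Sum = 225.7825 µg/mL·h

AUC = 226 µg/mL·h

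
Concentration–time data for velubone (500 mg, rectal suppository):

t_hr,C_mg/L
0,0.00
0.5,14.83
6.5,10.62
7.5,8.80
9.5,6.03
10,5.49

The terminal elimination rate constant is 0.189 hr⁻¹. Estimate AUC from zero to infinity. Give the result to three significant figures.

AUC = 137 mg/L·hr

Trapezoidal AUC_0→10:
  [0→0.5]: (0.00+14.83)/2 × 0.5 = 3.7075
  [0.5→6.5]: (14.83+10.62)/2 × 6 = 76.35
  [6.5→7.5]: (10.62+8.80)/2 × 1 = 9.71
  [7.5→9.5]: (8.80+6.03)/2 × 2 = 14.83
  [9.5→10]: (6.03+5.49)/2 × 0.5 = 2.88
  Sum = 107.4775 mg/L·hr
Extrapolated tail: C_last / k_e = 5.49 / 0.189 = 29.048
AUC_0→∞ = 107.4775 + 29.048 = 136.5255 mg/L·hr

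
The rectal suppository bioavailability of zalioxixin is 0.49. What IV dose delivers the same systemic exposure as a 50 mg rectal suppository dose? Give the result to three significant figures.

Systemic exposure from an extravascular dose = F × D_ev, so the equivalent IV dose is F × D_ev.
D_iv = F × D_ev = 0.49 × 50 = 24.5 mg

D_iv = 24.5 mg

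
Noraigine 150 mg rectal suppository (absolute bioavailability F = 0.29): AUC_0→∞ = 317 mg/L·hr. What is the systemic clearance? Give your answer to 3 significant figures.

CL = 0.137 L/hr

CL = F × Dose / AUC_0→∞
   = 0.29 × 150 / 317 = 0.137224 L/hr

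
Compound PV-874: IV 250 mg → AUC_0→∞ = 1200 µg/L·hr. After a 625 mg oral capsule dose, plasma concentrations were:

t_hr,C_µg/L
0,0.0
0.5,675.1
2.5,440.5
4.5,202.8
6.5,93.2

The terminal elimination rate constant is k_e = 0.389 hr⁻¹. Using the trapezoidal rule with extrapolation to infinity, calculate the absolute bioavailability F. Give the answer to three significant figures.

F = 0.821

Trapezoidal AUC_0→6.5 (oral capsule):
  [0→0.5]: (0.0+675.1)/2 × 0.5 = 168.775
  [0.5→2.5]: (675.1+440.5)/2 × 2 = 1115.6
  [2.5→4.5]: (440.5+202.8)/2 × 2 = 643.3
  [4.5→6.5]: (202.8+93.2)/2 × 2 = 296.0
  Sum = 2223.675 µg/L·hr
Tail: C_last/k_e = 93.2/0.389 = 239.589
AUC_0→∞ (oral capsule) = 2223.675 + 239.589 = 2463.264 µg/L·hr
F = (AUC_ev/D_ev)/(AUC_iv/D_iv) = (2463.264/625)/(1200/250) = 3.9412224/4.8 = 0.8211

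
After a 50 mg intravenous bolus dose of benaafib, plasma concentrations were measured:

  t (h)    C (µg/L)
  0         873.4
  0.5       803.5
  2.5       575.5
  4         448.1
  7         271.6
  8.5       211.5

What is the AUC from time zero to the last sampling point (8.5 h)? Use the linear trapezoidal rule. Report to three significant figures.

AUC = 4010 µg/L·h

Trapezoidal AUC_0→8.5:
  [0→0.5]: (873.4+803.5)/2 × 0.5 = 419.225
  [0.5→2.5]: (803.5+575.5)/2 × 2 = 1379.0
  [2.5→4]: (575.5+448.1)/2 × 1.5 = 767.7
  [4→7]: (448.1+271.6)/2 × 3 = 1079.55
  [7→8.5]: (271.6+211.5)/2 × 1.5 = 362.325
  Sum = 4007.8 µg/L·h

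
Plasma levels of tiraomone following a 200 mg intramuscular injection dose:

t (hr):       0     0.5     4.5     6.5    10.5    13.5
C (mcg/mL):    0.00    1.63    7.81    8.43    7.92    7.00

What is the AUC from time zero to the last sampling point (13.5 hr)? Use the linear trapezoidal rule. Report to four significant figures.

AUC = 90.61 mcg/mL·hr

Trapezoidal AUC_0→13.5:
  [0→0.5]: (0.00+1.63)/2 × 0.5 = 0.4075
  [0.5→4.5]: (1.63+7.81)/2 × 4 = 18.88
  [4.5→6.5]: (7.81+8.43)/2 × 2 = 16.24
  [6.5→10.5]: (8.43+7.92)/2 × 4 = 32.7
  [10.5→13.5]: (7.92+7.00)/2 × 3 = 22.38
  Sum = 90.6075 mcg/mL·hr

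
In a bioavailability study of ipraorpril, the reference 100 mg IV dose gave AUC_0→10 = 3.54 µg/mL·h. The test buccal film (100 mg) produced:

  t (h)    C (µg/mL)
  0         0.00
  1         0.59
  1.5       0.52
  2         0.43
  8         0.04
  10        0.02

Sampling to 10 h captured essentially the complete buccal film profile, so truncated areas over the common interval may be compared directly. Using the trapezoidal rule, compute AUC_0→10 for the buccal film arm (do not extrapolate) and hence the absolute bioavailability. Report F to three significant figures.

Trapezoidal AUC_0→10 (buccal film):
  [0→1]: (0.00+0.59)/2 × 1 = 0.295
  [1→1.5]: (0.59+0.52)/2 × 0.5 = 0.2775
  [1.5→2]: (0.52+0.43)/2 × 0.5 = 0.2375
  [2→8]: (0.43+0.04)/2 × 6 = 1.41
  [8→10]: (0.04+0.02)/2 × 2 = 0.06
  Sum = 2.28 µg/mL·h
F = (AUC_ev/D_ev)/(AUC_iv/D_iv) = (2.28/100)/(3.54/100) = 0.0228/0.0354 = 0.6441

F = 0.644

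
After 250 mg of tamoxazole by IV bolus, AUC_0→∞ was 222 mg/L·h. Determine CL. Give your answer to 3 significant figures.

CL = Dose_iv / AUC_0→∞
   = 250 / 222 = 1.12613 L/h

CL = 1.13 L/h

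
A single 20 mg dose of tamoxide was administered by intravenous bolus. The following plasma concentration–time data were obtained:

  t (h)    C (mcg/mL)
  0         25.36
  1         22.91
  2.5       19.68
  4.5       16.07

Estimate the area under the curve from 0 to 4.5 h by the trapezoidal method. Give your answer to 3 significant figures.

Trapezoidal AUC_0→4.5:
  [0→1]: (25.36+22.91)/2 × 1 = 24.135
  [1→2.5]: (22.91+19.68)/2 × 1.5 = 31.9425
  [2.5→4.5]: (19.68+16.07)/2 × 2 = 35.75
  Sum = 91.8275 mcg/mL·h

AUC = 91.8 mcg/mL·h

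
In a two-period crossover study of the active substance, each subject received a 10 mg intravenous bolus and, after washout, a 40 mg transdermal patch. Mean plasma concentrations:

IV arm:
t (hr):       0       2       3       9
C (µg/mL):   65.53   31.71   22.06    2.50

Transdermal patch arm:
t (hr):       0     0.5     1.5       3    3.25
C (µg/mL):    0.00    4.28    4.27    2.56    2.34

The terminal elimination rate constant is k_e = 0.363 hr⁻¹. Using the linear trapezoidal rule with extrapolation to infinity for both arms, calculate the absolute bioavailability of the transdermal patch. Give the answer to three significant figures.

Trapezoidal AUC_0→9 (IV):
  [0→2]: (65.53+31.71)/2 × 2 = 97.24
  [2→3]: (31.71+22.06)/2 × 1 = 26.885
  [3→9]: (22.06+2.50)/2 × 6 = 73.68
  Sum = 197.805 µg/mL·hr
IV tail: 2.50/0.363 = 6.887; AUC_iv,0→∞ = 197.805 + 6.887 = 204.692 µg/mL·hr
Trapezoidal AUC_0→3.25 (transdermal patch):
  [0→0.5]: (0.00+4.28)/2 × 0.5 = 1.07
  [0.5→1.5]: (4.28+4.27)/2 × 1 = 4.275
  [1.5→3]: (4.27+2.56)/2 × 1.5 = 5.1225
  [3→3.25]: (2.56+2.34)/2 × 0.25 = 0.6125
  Sum = 11.08 µg/mL·hr
transdermal patch tail: 2.34/0.363 = 6.446; AUC_ev,0→∞ = 11.08 + 6.446 = 17.526 µg/mL·hr
F = (AUC_ev/D_ev)/(AUC_iv/D_iv) = (17.526/40)/(204.692/10) = 0.43815/20.4692 = 0.0214

F = 0.0214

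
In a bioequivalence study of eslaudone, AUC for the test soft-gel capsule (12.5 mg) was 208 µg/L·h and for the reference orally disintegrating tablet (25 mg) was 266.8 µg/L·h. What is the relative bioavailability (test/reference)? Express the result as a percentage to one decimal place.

F_rel = 155.9%

F_rel = (AUC_test/D_test) / (AUC_ref/D_ref)
      = (208/12.5) / (266.8/25)
      = 16.64 / 10.672 = 1.5592 = 155.92%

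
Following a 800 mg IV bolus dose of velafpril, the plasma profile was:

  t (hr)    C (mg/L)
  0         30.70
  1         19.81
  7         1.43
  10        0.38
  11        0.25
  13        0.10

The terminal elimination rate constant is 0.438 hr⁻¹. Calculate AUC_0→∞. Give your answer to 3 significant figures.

Trapezoidal AUC_0→13:
  [0→1]: (30.70+19.81)/2 × 1 = 25.255
  [1→7]: (19.81+1.43)/2 × 6 = 63.72
  [7→10]: (1.43+0.38)/2 × 3 = 2.715
  [10→11]: (0.38+0.25)/2 × 1 = 0.315
  [11→13]: (0.25+0.10)/2 × 2 = 0.35
  Sum = 92.355 mg/L·hr
Extrapolated tail: C_last / k_e = 0.10 / 0.438 = 0.228
AUC_0→∞ = 92.355 + 0.228 = 92.583 mg/L·hr

AUC = 92.6 mg/L·hr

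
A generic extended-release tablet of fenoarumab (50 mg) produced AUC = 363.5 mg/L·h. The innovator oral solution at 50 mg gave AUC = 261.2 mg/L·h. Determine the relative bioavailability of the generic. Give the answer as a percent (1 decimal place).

F_rel = (AUC_test/D_test) / (AUC_ref/D_ref)
      = (363.5/50) / (261.2/50)
      = 7.27 / 5.224 = 1.3917 = 139.17%

F_rel = 139.2%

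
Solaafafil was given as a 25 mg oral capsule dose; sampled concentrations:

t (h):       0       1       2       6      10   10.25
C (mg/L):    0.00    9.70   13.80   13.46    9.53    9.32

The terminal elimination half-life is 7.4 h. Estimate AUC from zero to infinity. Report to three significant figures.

Trapezoidal AUC_0→10.25:
  [0→1]: (0.00+9.70)/2 × 1 = 4.85
  [1→2]: (9.70+13.80)/2 × 1 = 11.75
  [2→6]: (13.80+13.46)/2 × 4 = 54.52
  [6→10]: (13.46+9.53)/2 × 4 = 45.98
  [10→10.25]: (9.53+9.32)/2 × 0.25 = 2.35625
  Sum = 119.45625 mg/L·h
k_e = ln2 / t½ = 0.693147 / 7.4 = 0.0937 h^-1
Extrapolated tail: C_last / k_e = 9.32 / 0.0937 = 99.466
AUC_0→∞ = 119.45625 + 99.466 = 218.92225 mg/L·h

AUC = 219 mg/L·h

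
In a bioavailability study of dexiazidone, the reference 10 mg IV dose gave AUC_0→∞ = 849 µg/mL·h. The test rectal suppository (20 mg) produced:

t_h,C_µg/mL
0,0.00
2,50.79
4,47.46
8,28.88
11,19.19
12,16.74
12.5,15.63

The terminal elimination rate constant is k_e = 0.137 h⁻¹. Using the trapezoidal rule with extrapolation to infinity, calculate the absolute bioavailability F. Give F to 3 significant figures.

Trapezoidal AUC_0→12.5 (rectal suppository):
  [0→2]: (0.00+50.79)/2 × 2 = 50.79
  [2→4]: (50.79+47.46)/2 × 2 = 98.25
  [4→8]: (47.46+28.88)/2 × 4 = 152.68
  [8→11]: (28.88+19.19)/2 × 3 = 72.105
  [11→12]: (19.19+16.74)/2 × 1 = 17.965
  [12→12.5]: (16.74+15.63)/2 × 0.5 = 8.0925
  Sum = 399.8825 µg/mL·h
Tail: C_last/k_e = 15.63/0.137 = 114.088
AUC_0→∞ (rectal suppository) = 399.8825 + 114.088 = 513.9705 µg/mL·h
F = (AUC_ev/D_ev)/(AUC_iv/D_iv) = (513.9705/20)/(849/10) = 25.698525/84.9 = 0.3027

F = 0.303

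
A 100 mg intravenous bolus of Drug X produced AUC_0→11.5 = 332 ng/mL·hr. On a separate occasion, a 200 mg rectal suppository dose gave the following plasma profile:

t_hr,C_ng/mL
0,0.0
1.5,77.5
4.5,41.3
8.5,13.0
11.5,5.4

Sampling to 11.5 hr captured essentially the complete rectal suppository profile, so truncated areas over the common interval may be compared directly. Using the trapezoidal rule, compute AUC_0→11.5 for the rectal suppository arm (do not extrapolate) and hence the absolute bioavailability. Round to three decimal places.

F = 0.561

Trapezoidal AUC_0→11.5 (rectal suppository):
  [0→1.5]: (0.0+77.5)/2 × 1.5 = 58.125
  [1.5→4.5]: (77.5+41.3)/2 × 3 = 178.2
  [4.5→8.5]: (41.3+13.0)/2 × 4 = 108.6
  [8.5→11.5]: (13.0+5.4)/2 × 3 = 27.6
  Sum = 372.525 ng/mL·hr
F = (AUC_ev/D_ev)/(AUC_iv/D_iv) = (372.525/200)/(332/100) = 1.862625/3.32 = 0.5610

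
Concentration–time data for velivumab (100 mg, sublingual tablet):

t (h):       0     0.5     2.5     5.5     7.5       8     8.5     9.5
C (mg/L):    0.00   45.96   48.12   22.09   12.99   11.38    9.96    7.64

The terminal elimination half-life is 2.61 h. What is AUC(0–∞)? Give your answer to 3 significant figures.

Trapezoidal AUC_0→9.5:
  [0→0.5]: (0.00+45.96)/2 × 0.5 = 11.49
  [0.5→2.5]: (45.96+48.12)/2 × 2 = 94.08
  [2.5→5.5]: (48.12+22.09)/2 × 3 = 105.315
  [5.5→7.5]: (22.09+12.99)/2 × 2 = 35.08
  [7.5→8]: (12.99+11.38)/2 × 0.5 = 6.0925
  [8→8.5]: (11.38+9.96)/2 × 0.5 = 5.335
  [8.5→9.5]: (9.96+7.64)/2 × 1 = 8.8
  Sum = 266.1925 mg/L·h
k_e = ln2 / t½ = 0.693147 / 2.61 = 0.2656 h^-1
Extrapolated tail: C_last / k_e = 7.64 / 0.2656 = 28.765
AUC_0→∞ = 266.1925 + 28.765 = 294.9575 mg/L·h

AUC = 295 mg/L·h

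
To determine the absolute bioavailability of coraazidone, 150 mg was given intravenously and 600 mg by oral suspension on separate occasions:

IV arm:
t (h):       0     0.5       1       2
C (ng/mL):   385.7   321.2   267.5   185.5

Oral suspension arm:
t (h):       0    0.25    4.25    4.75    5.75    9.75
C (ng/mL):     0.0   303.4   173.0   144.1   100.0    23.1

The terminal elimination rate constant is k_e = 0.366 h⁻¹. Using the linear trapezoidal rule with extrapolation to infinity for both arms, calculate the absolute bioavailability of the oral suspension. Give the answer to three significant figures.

Trapezoidal AUC_0→2 (IV):
  [0→0.5]: (385.7+321.2)/2 × 0.5 = 176.725
  [0.5→1]: (321.2+267.5)/2 × 0.5 = 147.175
  [1→2]: (267.5+185.5)/2 × 1 = 226.5
  Sum = 550.4 ng/mL·h
IV tail: 185.5/0.366 = 506.831; AUC_iv,0→∞ = 550.4 + 506.831 = 1057.231 ng/mL·h
Trapezoidal AUC_0→9.75 (oral suspension):
  [0→0.25]: (0.0+303.4)/2 × 0.25 = 37.925
  [0.25→4.25]: (303.4+173.0)/2 × 4 = 952.8
  [4.25→4.75]: (173.0+144.1)/2 × 0.5 = 79.275
  [4.75→5.75]: (144.1+100.0)/2 × 1 = 122.05
  [5.75→9.75]: (100.0+23.1)/2 × 4 = 246.2
  Sum = 1438.25 ng/mL·h
oral suspension tail: 23.1/0.366 = 63.115; AUC_ev,0→∞ = 1438.25 + 63.115 = 1501.365 ng/mL·h
F = (AUC_ev/D_ev)/(AUC_iv/D_iv) = (1501.365/600)/(1057.231/150) = 2.502275/7.04821 = 0.3550

F = 0.355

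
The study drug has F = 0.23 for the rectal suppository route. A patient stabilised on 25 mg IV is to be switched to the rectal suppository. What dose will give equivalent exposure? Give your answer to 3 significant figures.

For equal systemic exposure: F × D_ev = D_iv
D_ev = D_iv / F = 25 / 0.23 = 108.696 mg

D_rectal = 109 mg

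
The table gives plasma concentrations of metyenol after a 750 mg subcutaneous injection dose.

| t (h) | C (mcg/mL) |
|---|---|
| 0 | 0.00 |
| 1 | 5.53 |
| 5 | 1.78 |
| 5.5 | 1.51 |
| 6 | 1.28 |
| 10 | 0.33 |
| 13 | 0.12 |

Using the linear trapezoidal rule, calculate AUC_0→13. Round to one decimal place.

AUC = 22.8 mcg/mL·h

Trapezoidal AUC_0→13:
  [0→1]: (0.00+5.53)/2 × 1 = 2.765
  [1→5]: (5.53+1.78)/2 × 4 = 14.62
  [5→5.5]: (1.78+1.51)/2 × 0.5 = 0.8225
  [5.5→6]: (1.51+1.28)/2 × 0.5 = 0.6975
  [6→10]: (1.28+0.33)/2 × 4 = 3.22
  [10→13]: (0.33+0.12)/2 × 3 = 0.675
  Sum = 22.8 mcg/mL·h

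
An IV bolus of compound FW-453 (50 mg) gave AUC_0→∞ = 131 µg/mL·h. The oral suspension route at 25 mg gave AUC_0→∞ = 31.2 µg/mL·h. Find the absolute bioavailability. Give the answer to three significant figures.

F = (AUC_ev / D_ev) / (AUC_iv / D_iv)
  = (31.2/25) / (131/50)
  = 1.248 / 2.62 = 0.4763

F = 0.476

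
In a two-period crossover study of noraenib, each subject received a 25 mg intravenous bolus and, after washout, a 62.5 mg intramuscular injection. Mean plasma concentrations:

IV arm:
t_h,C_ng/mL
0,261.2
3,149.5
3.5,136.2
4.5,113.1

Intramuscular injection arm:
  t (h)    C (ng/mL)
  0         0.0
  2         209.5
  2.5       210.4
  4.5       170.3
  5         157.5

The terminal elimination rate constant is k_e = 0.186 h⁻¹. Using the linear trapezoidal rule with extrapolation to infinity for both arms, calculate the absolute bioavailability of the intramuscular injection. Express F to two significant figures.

Trapezoidal AUC_0→4.5 (IV):
  [0→3]: (261.2+149.5)/2 × 3 = 616.05
  [3→3.5]: (149.5+136.2)/2 × 0.5 = 71.425
  [3.5→4.5]: (136.2+113.1)/2 × 1 = 124.65
  Sum = 812.125 ng/mL·h
IV tail: 113.1/0.186 = 608.065; AUC_iv,0→∞ = 812.125 + 608.065 = 1420.19 ng/mL·h
Trapezoidal AUC_0→5 (intramuscular injection):
  [0→2]: (0.0+209.5)/2 × 2 = 209.5
  [2→2.5]: (209.5+210.4)/2 × 0.5 = 104.975
  [2.5→4.5]: (210.4+170.3)/2 × 2 = 380.7
  [4.5→5]: (170.3+157.5)/2 × 0.5 = 81.95
  Sum = 777.125 ng/mL·h
intramuscular injection tail: 157.5/0.186 = 846.774; AUC_ev,0→∞ = 777.125 + 846.774 = 1623.899 ng/mL·h
F = (AUC_ev/D_ev)/(AUC_iv/D_iv) = (1623.899/62.5)/(1420.19/25) = 25.982384/56.8076 = 0.4574

F = 0.46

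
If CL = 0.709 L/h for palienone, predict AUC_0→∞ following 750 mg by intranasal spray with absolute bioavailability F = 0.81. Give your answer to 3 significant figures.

AUC = 857 mg/L·h

AUC_0→∞ = F × Dose / CL
        = 0.81 × 750 / 0.709 = 856.841 mg/L·h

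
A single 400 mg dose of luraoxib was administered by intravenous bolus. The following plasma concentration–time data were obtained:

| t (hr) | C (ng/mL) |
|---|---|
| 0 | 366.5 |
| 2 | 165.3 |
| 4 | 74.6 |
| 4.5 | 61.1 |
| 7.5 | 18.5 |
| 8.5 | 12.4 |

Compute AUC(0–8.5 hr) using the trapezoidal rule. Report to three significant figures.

AUC = 940 ng/mL·hr

Trapezoidal AUC_0→8.5:
  [0→2]: (366.5+165.3)/2 × 2 = 531.8
  [2→4]: (165.3+74.6)/2 × 2 = 239.9
  [4→4.5]: (74.6+61.1)/2 × 0.5 = 33.925
  [4.5→7.5]: (61.1+18.5)/2 × 3 = 119.4
  [7.5→8.5]: (18.5+12.4)/2 × 1 = 15.45
  Sum = 940.475 ng/mL·hr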